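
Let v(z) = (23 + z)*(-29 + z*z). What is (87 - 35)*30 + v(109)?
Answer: 1566024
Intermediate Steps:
v(z) = (-29 + z**2)*(23 + z) (v(z) = (23 + z)*(-29 + z**2) = (-29 + z**2)*(23 + z))
(87 - 35)*30 + v(109) = (87 - 35)*30 + (-667 + 109**3 - 29*109 + 23*109**2) = 52*30 + (-667 + 1295029 - 3161 + 23*11881) = 1560 + (-667 + 1295029 - 3161 + 273263) = 1560 + 1564464 = 1566024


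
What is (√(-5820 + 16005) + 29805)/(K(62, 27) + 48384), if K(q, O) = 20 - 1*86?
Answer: 9935/16106 + √10185/48318 ≈ 0.61894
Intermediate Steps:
K(q, O) = -66 (K(q, O) = 20 - 86 = -66)
(√(-5820 + 16005) + 29805)/(K(62, 27) + 48384) = (√(-5820 + 16005) + 29805)/(-66 + 48384) = (√10185 + 29805)/48318 = (29805 + √10185)*(1/48318) = 9935/16106 + √10185/48318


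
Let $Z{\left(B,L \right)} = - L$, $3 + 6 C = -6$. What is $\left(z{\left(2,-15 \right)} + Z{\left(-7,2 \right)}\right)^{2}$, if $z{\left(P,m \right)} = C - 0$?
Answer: $\frac{49}{4} \approx 12.25$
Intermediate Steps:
$C = - \frac{3}{2}$ ($C = - \frac{1}{2} + \frac{1}{6} \left(-6\right) = - \frac{1}{2} - 1 = - \frac{3}{2} \approx -1.5$)
$z{\left(P,m \right)} = - \frac{3}{2}$ ($z{\left(P,m \right)} = - \frac{3}{2} - 0 = - \frac{3}{2} + 0 = - \frac{3}{2}$)
$\left(z{\left(2,-15 \right)} + Z{\left(-7,2 \right)}\right)^{2} = \left(- \frac{3}{2} - 2\right)^{2} = \left(- \frac{7}{2}\right)^{2} = \frac{49}{4}$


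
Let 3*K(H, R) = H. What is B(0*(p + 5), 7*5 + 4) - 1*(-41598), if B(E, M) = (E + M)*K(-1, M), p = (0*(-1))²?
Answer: 41585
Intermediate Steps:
K(H, R) = H/3
p = 0 (p = 0² = 0)
B(E, M) = -E/3 - M/3 (B(E, M) = (E + M)*((⅓)*(-1)) = (E + M)*(-⅓) = -E/3 - M/3)
B(0*(p + 5), 7*5 + 4) - 1*(-41598) = (-0*(0 + 5) - (7*5 + 4)/3) - 1*(-41598) = (-0*5 - (35 + 4)/3) + 41598 = (-⅓*0 - ⅓*39) + 41598 = (0 - 13) + 41598 = -13 + 41598 = 41585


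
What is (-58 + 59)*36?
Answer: 36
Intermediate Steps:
(-58 + 59)*36 = 1*36 = 36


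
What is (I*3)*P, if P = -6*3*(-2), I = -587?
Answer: -63396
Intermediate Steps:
P = 36 (P = -18*(-2) = 36)
(I*3)*P = -587*3*36 = -1761*36 = -63396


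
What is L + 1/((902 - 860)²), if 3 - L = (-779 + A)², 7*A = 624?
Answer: -119926769/252 ≈ -4.7590e+5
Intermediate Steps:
A = 624/7 (A = (⅐)*624 = 624/7 ≈ 89.143)
L = -23319094/49 (L = 3 - (-779 + 624/7)² = 3 - (-4829/7)² = 3 - 1*23319241/49 = 3 - 23319241/49 = -23319094/49 ≈ -4.7590e+5)
L + 1/((902 - 860)²) = -23319094/49 + 1/((902 - 860)²) = -23319094/49 + 1/(42²) = -23319094/49 + 1/1764 = -119926769/252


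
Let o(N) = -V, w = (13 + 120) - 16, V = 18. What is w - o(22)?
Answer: 135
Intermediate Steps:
w = 117 (w = 133 - 16 = 117)
o(N) = -18 (o(N) = -1*18 = -18)
w - o(22) = 117 - 1*(-18) = 117 + 18 = 135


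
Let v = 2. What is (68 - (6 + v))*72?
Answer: 4320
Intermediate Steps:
(68 - (6 + v))*72 = (68 - (6 + 2))*72 = (68 - 1*8)*72 = (68 - 8)*72 = 60*72 = 4320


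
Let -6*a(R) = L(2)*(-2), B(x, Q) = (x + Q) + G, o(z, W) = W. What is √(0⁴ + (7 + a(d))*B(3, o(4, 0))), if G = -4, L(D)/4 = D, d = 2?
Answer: I*√87/3 ≈ 3.1091*I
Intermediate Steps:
L(D) = 4*D
B(x, Q) = -4 + Q + x (B(x, Q) = (x + Q) - 4 = (Q + x) - 4 = -4 + Q + x)
a(R) = 8/3 (a(R) = -4*2*(-2)/6 = -4*(-2)/3 = -⅙*(-16) = 8/3)
√(0⁴ + (7 + a(d))*B(3, o(4, 0))) = √(0⁴ + (7 + 8/3)*(-4 + 0 + 3)) = √(0 + (29/3)*(-1)) = √(0 - 29/3) = √(-29/3) = I*√87/3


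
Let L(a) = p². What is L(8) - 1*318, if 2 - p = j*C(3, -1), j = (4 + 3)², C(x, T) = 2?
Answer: 8898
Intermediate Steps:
j = 49 (j = 7² = 49)
p = -96 (p = 2 - 49*2 = 2 - 1*98 = 2 - 98 = -96)
L(a) = 9216 (L(a) = (-96)² = 9216)
L(8) - 1*318 = 9216 - 1*318 = 9216 - 318 = 8898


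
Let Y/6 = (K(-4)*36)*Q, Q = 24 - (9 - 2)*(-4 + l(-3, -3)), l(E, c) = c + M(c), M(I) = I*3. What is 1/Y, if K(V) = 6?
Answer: 1/176256 ≈ 5.6736e-6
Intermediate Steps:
M(I) = 3*I
l(E, c) = 4*c (l(E, c) = c + 3*c = 4*c)
Q = 136 (Q = 24 - (9 - 2)*(-4 + 4*(-3)) = 24 - 7*(-4 - 12) = 24 - 7*(-16) = 24 - 1*(-112) = 24 + 112 = 136)
Y = 176256 (Y = 6*((6*36)*136) = 6*(216*136) = 6*29376 = 176256)
1/Y = 1/176256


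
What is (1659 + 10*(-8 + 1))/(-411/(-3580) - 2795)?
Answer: -5688620/10005689 ≈ -0.56854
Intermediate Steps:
(1659 + 10*(-8 + 1))/(-411/(-3580) - 2795) = (1659 + 10*(-7))/(-411*(-1/3580) - 2795) = (1659 - 70)/(411/3580 - 2795) = 1589/(-10005689/3580) = 1589*(-3580/10005689) = -5688620/10005689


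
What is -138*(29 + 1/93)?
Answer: -124108/31 ≈ -4003.5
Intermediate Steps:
-138*(29 + 1/93) = -138*2698/93 = -124108/31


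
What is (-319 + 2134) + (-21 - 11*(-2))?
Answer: 1816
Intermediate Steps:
(-319 + 2134) + (-21 - 11*(-2)) = 1815 + (-21 + 22) = 1815 + 1 = 1816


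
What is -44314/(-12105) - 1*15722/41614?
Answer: 826883993/251868735 ≈ 3.2830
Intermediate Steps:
-44314/(-12105) - 1*15722/41614 = -44314*(-1/12105) - 15722*1/41614 = 44314/12105 - 7861/20807 = 826883993/251868735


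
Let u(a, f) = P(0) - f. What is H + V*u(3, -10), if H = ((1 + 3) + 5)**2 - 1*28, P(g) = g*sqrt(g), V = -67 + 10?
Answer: -517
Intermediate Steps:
V = -57
P(g) = g**(3/2)
H = 53 (H = (4 + 5)**2 - 28 = 9**2 - 28 = 81 - 28 = 53)
u(a, f) = -f (u(a, f) = 0**(3/2) - f = 0 - f = -f)
H + V*u(3, -10) = 53 - (-57)*(-10) = 53 - 57*10 = 53 - 570 = -517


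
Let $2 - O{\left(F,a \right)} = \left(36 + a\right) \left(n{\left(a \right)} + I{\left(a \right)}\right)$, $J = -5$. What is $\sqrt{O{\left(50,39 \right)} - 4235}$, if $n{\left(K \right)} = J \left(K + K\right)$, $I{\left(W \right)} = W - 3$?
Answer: $\sqrt{22317} \approx 149.39$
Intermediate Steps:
$I{\left(W \right)} = -3 + W$
$n{\left(K \right)} = - 10 K$ ($n{\left(K \right)} = - 5 \left(K + K\right) = - 5 \cdot 2 K = - 10 K$)
$O{\left(F,a \right)} = 2 - \left(-3 - 9 a\right) \left(36 + a\right)$ ($O{\left(F,a \right)} = 2 - \left(36 + a\right) \left(- 10 a + \left(-3 + a\right)\right) = 2 - \left(36 + a\right) \left(-3 - 9 a\right) = 2 - \left(-3 - 9 a\right) \left(36 + a\right)$)
$\sqrt{O{\left(50,39 \right)} - 4235} = \sqrt{\left(110 + 9 \cdot 39^{2} + 327 \cdot 39\right) - 4235} = \sqrt{\left(110 + 9 \cdot 1521 + 12753\right) - 4235} = \sqrt{\left(110 + 13689 + 12753\right) - 4235} = \sqrt{26552 - 4235} = \sqrt{22317}$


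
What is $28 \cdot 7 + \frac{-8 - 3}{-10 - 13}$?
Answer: $\frac{4519}{23} \approx 196.48$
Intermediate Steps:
$28 \cdot 7 + \frac{-8 - 3}{-10 - 13} = 196 - \frac{11}{-23} = 196 - - \frac{11}{23} = 196 + \frac{11}{23} = \frac{4519}{23}$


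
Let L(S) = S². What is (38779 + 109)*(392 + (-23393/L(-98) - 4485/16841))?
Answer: 612149836913070/40435241 ≈ 1.5139e+7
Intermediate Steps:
(38779 + 109)*(392 + (-23393/L(-98) - 4485/16841)) = (38779 + 109)*(392 + (-23393/((-98)²) - 4485/16841)) = 38888*(392 + (-23393/9604 - 4485*1/16841)) = 38888*(392 + (-23393*1/9604 - 4485/16841)) = 38888*(392 + (-23393/9604 - 4485/16841)) = 38888*(392 - 437035453/161740964) = 38888*(62965422435/161740964) = 612149836913070/40435241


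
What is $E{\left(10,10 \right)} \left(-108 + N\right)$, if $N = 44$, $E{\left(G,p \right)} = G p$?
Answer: $-6400$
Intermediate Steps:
$E{\left(10,10 \right)} \left(-108 + N\right) = 10 \cdot 10 \left(-108 + 44\right) = 100 \left(-64\right) = -6400$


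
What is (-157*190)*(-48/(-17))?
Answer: -1431840/17 ≈ -84226.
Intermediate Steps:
(-157*190)*(-48/(-17)) = -(-1431840)*(-1)/17 = -29830*48/17 = -1431840/17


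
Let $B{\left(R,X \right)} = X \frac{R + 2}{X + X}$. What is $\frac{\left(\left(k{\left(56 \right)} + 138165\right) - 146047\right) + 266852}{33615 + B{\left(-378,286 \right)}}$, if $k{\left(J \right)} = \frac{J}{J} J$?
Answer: $\frac{259026}{33427} \approx 7.749$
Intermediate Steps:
$k{\left(J \right)} = J$ ($k{\left(J \right)} = 1 J = J$)
$B{\left(R,X \right)} = 1 + \frac{R}{2}$ ($B{\left(R,X \right)} = X \frac{2 + R}{2 X} = 1 + \frac{R}{2}$)
$\frac{\left(\left(k{\left(56 \right)} + 138165\right) - 146047\right) + 266852}{33615 + B{\left(-378,286 \right)}} = \frac{\left(\left(56 + 138165\right) - 146047\right) + 266852}{33615 + \left(1 + \frac{1}{2} \left(-378\right)\right)} = \frac{\left(138221 - 146047\right) + 266852}{33615 + \left(1 - 189\right)} = \frac{-7826 + 266852}{33615 - 188} = \frac{259026}{33427}$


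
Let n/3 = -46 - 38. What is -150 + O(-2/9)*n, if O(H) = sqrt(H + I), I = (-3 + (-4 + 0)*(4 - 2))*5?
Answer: -150 - 84*I*sqrt(497) ≈ -150.0 - 1872.7*I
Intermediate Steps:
I = -55 (I = (-3 - 4*2)*5 = (-3 - 8)*5 = -11*5 = -55)
O(H) = sqrt(-55 + H) (O(H) = sqrt(H - 55) = sqrt(-55 + H))
n = -252 (n = 3*(-46 - 38) = 3*(-84) = -252)
-150 + O(-2/9)*n = -150 + sqrt(-55 - 2/9)*(-252) = -150 + sqrt(-497/9)*(-252) = -150 + (I*sqrt(497)/3)*(-252) = -150 - 84*I*sqrt(497)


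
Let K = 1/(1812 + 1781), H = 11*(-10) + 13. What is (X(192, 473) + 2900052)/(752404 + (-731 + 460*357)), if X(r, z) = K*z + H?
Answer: 10419538788/3290803549 ≈ 3.1663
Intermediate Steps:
H = -97 (H = -110 + 13 = -97)
K = 1/3593 ≈ 0.00027832
X(r, z) = -97 + z/3593 (X(r, z) = z/3593 - 97 = -97 + z/3593)
(X(192, 473) + 2900052)/(752404 + (-731 + 460*357)) = ((-97 + (1/3593)*473) + 2900052)/(752404 + (-731 + 460*357)) = ((-97 + 473/3593) + 2900052)/(752404 + (-731 + 164220)) = (-348048/3593 + 2900052)/(752404 + 163489) = (10419538788/3593)/915893 = (10419538788/3593)*(1/915893) = 10419538788/3290803549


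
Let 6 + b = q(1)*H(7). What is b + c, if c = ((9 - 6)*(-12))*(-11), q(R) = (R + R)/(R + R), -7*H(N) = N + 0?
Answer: 389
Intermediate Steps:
H(N) = -N/7 (H(N) = -(N + 0)/7 = -N/7)
q(R) = 1 (q(R) = (2*R)/((2*R)) = (2*R)*(1/(2*R)) = 1)
b = -7 (b = -6 + 1*(-⅐*7) = -6 + 1*(-1) = -6 - 1 = -7)
c = 396 (c = (3*(-12))*(-11) = -36*(-11) = 396)
b + c = -7 + 396 = 389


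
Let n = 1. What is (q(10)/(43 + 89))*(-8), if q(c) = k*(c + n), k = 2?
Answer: -4/3 ≈ -1.3333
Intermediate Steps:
q(c) = 2 + 2*c (q(c) = 2*(c + 1) = 2*(1 + c) = 2 + 2*c)
(q(10)/(43 + 89))*(-8) = ((2 + 2*10)/(43 + 89))*(-8) = ((2 + 20)/132)*(-8) = ((1/132)*22)*(-8) = (⅙)*(-8) = -4/3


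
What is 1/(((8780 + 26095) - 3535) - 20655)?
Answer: 1/10685 ≈ 9.3589e-5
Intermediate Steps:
1/(((8780 + 26095) - 3535) - 20655) = 1/((34875 - 3535) - 20655) = 1/(31340 - 20655) = 1/10685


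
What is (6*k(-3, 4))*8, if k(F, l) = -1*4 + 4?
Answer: 0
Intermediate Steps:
k(F, l) = 0 (k(F, l) = -4 + 4 = 0)
(6*k(-3, 4))*8 = (6*0)*8 = 0*8 = 0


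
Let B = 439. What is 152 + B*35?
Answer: 15517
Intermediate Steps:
152 + B*35 = 152 + 439*35 = 152 + 15365 = 15517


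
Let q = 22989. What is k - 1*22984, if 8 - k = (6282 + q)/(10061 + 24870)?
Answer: -802603927/34931 ≈ -22977.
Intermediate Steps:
k = 250177/34931 (k = 8 - (6282 + 22989)/(10061 + 24870) = 8 - 29271/34931 = 250177/34931 ≈ 7.1620)
k - 1*22984 = 250177/34931 - 1*22984 = 250177/34931 - 22984 = -802603927/34931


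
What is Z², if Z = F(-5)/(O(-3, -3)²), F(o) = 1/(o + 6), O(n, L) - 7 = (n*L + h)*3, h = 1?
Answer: 1/1874161 ≈ 5.3357e-7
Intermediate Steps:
O(n, L) = 10 + 3*L*n (O(n, L) = 7 + (n*L + 1)*3 = 7 + (L*n + 1)*3 = 7 + (1 + L*n)*3 = 7 + (3 + 3*L*n) = 10 + 3*L*n)
F(o) = 1/(6 + o)
Z = 1/1369 (Z = 1/((6 - 5)*((10 + 3*(-3)*(-3))²)) = 1/(1*((10 + 27)²)) = 1/37² = 1/1369 ≈ 0.00073046)
Z² = (1/1369)² = 1/1874161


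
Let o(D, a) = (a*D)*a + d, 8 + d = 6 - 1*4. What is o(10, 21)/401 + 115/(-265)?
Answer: 224189/21253 ≈ 10.549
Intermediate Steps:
d = -6 (d = -8 + (6 - 1*4) = -8 + (6 - 4) = -8 + 2 = -6)
o(D, a) = -6 + D*a² (o(D, a) = (a*D)*a - 6 = (D*a)*a - 6 = D*a² - 6 = -6 + D*a²)
o(10, 21)/401 + 115/(-265) = (-6 + 10*21²)/401 + 115/(-265) = (-6 + 10*441)*(1/401) + 115*(-1/265) = (-6 + 4410)*(1/401) - 23/53 = 4404*(1/401) - 23/53 = 4404/401 - 23/53 = 224189/21253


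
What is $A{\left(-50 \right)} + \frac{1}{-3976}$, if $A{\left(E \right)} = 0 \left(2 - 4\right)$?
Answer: $- \frac{1}{3976} \approx -0.00025151$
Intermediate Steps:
$A{\left(E \right)} = 0$ ($A{\left(E \right)} = 0 \left(-2\right) = 0$)
$A{\left(-50 \right)} + \frac{1}{-3976} = 0 + \frac{1}{-3976} = 0 - \frac{1}{3976} = - \frac{1}{3976}$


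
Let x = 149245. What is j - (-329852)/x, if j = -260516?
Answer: -38880380568/149245 ≈ -2.6051e+5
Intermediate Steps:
j - (-329852)/x = -260516 - (-329852)/149245 = -260516 - 1*(-329852/149245) = -260516 + 329852/149245 = -38880380568/149245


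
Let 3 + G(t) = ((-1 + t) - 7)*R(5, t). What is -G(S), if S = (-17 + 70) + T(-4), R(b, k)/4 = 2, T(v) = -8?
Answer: -293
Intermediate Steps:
R(b, k) = 8 (R(b, k) = 4*2 = 8)
S = 45 (S = (-17 + 70) - 8 = 53 - 8 = 45)
G(t) = -67 + 8*t (G(t) = -3 + ((-1 + t) - 7)*8 = -3 + (-8 + t)*8 = -3 + (-64 + 8*t) = -67 + 8*t)
-G(S) = -(-67 + 8*45) = -(-67 + 360) = -1*293 = -293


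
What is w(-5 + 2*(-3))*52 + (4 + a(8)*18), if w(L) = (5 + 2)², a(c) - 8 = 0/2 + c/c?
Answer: 2714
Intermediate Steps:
a(c) = 9 (a(c) = 8 + (0/2 + c/c) = 8 + (0*(½) + 1) = 8 + (0 + 1) = 8 + 1 = 9)
w(L) = 49 (w(L) = 7² = 49)
w(-5 + 2*(-3))*52 + (4 + a(8)*18) = 49*52 + (4 + 9*18) = 2548 + (4 + 162) = 2548 + 166 = 2714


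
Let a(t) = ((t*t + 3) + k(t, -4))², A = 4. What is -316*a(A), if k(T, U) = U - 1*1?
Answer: -61936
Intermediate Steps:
k(T, U) = -1 + U (k(T, U) = U - 1 = -1 + U)
a(t) = (-2 + t²)² (a(t) = ((t*t + 3) + (-1 - 4))² = ((t² + 3) - 5)² = ((3 + t²) - 5)² = (-2 + t²)²)
-316*a(A) = -316*(-2 + 4²)² = -316*(-2 + 16)² = -316*14² = -316*196 = -61936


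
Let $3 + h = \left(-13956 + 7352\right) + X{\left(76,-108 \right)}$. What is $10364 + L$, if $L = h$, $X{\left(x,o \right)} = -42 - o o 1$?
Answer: $-7949$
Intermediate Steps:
$X{\left(x,o \right)} = -42 - o^{2}$ ($X{\left(x,o \right)} = -42 - o^{2} \cdot 1 = -42 - o^{2}$)
$h = -18313$ ($h = -3 + \left(\left(-13956 + 7352\right) - 11706\right) = -3 - 18310 = -18313$)
$L = -18313$
$10364 + L = 10364 - 18313 = -7949$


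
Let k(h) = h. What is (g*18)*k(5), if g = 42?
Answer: 3780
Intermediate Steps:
(g*18)*k(5) = (42*18)*5 = 756*5 = 3780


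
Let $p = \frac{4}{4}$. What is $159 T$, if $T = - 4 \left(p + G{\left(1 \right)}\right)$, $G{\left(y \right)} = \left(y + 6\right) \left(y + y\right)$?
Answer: $-9540$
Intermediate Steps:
$p = 1$ ($p = 4 \cdot \frac{1}{4} = 1$)
$G{\left(y \right)} = 2 y \left(6 + y\right)$ ($G{\left(y \right)} = \left(6 + y\right) 2 y = 2 y \left(6 + y\right)$)
$T = -60$ ($T = - 4 \left(1 + 2 \cdot 1 \left(6 + 1\right)\right) = - 4 \left(1 + 2 \cdot 1 \cdot 7\right) = - 4 \left(1 + 14\right) = \left(-4\right) 15 = -60$)
$159 T = 159 \left(-60\right) = -9540$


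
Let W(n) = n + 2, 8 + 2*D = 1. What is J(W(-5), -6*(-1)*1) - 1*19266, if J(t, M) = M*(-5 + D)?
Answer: -19317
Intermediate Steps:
D = -7/2 (D = -4 + (½)*1 = -4 + ½ = -7/2 ≈ -3.5000)
W(n) = 2 + n
J(t, M) = -17*M/2 (J(t, M) = M*(-5 - 7/2) = M*(-17/2) = -17*M/2)
J(W(-5), -6*(-1)*1) - 1*19266 = -17*(-6*(-1))/2 - 1*19266 = -51 - 19266 = -19317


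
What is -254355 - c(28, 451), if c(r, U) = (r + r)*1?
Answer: -254411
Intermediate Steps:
c(r, U) = 2*r (c(r, U) = (2*r)*1 = 2*r)
-254355 - c(28, 451) = -254355 - 2*28 = -254355 - 1*56 = -254355 - 56 = -254411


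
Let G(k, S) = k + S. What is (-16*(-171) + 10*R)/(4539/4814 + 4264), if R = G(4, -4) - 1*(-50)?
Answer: 15578104/20531435 ≈ 0.75874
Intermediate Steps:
G(k, S) = S + k
R = 50 (R = (-4 + 4) - 1*(-50) = 0 + 50 = 50)
(-16*(-171) + 10*R)/(4539/4814 + 4264) = (-16*(-171) + 10*50)/(4539/4814 + 4264) = (2736 + 500)/(4539*(1/4814) + 4264) = 3236/(4539/4814 + 4264) = 3236/(20531435/4814) = 3236*(4814/20531435) = 15578104/20531435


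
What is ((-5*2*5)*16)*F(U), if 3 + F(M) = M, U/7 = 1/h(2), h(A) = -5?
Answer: 3520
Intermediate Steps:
U = -7/5 (U = 7/(-5) = 7*(-1/5) = -7/5 ≈ -1.4000)
F(M) = -3 + M
((-5*2*5)*16)*F(U) = ((-5*2*5)*16)*(-3 - 7/5) = (-10*5*16)*(-22/5) = -50*16*(-22/5) = -800*(-22/5) = 3520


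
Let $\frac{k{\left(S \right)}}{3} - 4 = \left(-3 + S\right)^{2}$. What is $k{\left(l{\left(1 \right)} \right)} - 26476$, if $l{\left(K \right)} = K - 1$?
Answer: $-26437$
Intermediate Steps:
$l{\left(K \right)} = -1 + K$ ($l{\left(K \right)} = K - 1 = -1 + K$)
$k{\left(S \right)} = 12 + 3 \left(-3 + S\right)^{2}$
$k{\left(l{\left(1 \right)} \right)} - 26476 = \left(12 + 3 \left(-3 + \left(-1 + 1\right)\right)^{2}\right) - 26476 = \left(12 + 3 \left(-3 + 0\right)^{2}\right) - 26476 = \left(12 + 3 \left(-3\right)^{2}\right) - 26476 = \left(12 + 3 \cdot 9\right) - 26476 = \left(12 + 27\right) - 26476 = 39 - 26476 = -26437$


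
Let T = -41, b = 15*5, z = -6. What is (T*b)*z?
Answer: 18450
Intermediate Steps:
b = 75
(T*b)*z = -41*75*(-6) = -3075*(-6) = 18450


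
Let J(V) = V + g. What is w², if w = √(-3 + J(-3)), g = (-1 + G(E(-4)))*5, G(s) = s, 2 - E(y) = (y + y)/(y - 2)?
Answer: -23/3 ≈ -7.6667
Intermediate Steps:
E(y) = 2 - 2*y/(-2 + y) (E(y) = 2 - (y + y)/(y - 2) = 2 - 2*y/(-2 + y))
g = -5/3 (g = (-1 - 4/(-2 - 4))*5 = (-1 - 4/(-6))*5 = (-1 - 4*(-⅙))*5 = (-1 + ⅔)*5 = -⅓*5 = -5/3 ≈ -1.6667)
J(V) = -5/3 + V (J(V) = V - 5/3 = -5/3 + V)
w = I*√69/3 (w = √(-3 + (-5/3 - 3)) = √(-3 - 14/3) = √(-23/3) = I*√69/3 ≈ 2.7689*I)
w² = (I*√69/3)² = -23/3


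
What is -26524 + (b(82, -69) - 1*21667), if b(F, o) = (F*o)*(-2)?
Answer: -36875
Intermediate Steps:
b(F, o) = -2*F*o
-26524 + (b(82, -69) - 1*21667) = -26524 + (-2*82*(-69) - 1*21667) = -26524 + (11316 - 21667) = -26524 - 10351 = -36875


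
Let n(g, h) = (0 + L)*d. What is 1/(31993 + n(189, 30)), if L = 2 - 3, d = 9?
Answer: 1/31984 ≈ 3.1266e-5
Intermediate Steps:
L = -1
n(g, h) = -9 (n(g, h) = (0 - 1)*9 = -1*9 = -9)
1/(31993 + n(189, 30)) = 1/(31993 - 9) = 1/31984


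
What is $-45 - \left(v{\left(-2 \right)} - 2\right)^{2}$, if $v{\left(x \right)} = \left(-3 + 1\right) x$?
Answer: $-49$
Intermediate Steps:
$v{\left(x \right)} = - 2 x$
$-45 - \left(v{\left(-2 \right)} - 2\right)^{2} = -45 - \left(\left(-2\right) \left(-2\right) - 2\right)^{2} = -45 - \left(4 - 2\right)^{2} = -45 - 2^{2} = -45 - 4 = -49$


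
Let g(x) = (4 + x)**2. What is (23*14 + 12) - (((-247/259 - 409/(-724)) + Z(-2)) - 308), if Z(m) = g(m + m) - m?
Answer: 120083137/187516 ≈ 640.39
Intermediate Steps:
Z(m) = (4 + 2*m)**2 - m (Z(m) = (4 + (m + m))**2 - m = (4 + 2*m)**2 - m)
(23*14 + 12) - (((-247/259 - 409/(-724)) + Z(-2)) - 308) = (23*14 + 12) - (((-247/259 - 409/(-724)) + (-1*(-2) + 4*(2 - 2)**2)) - 308) = (322 + 12) - (((-247*1/259 - 409*(-1/724)) + (2 + 4*0**2)) - 308) = 334 - (((-247/259 + 409/724) + (2 + 4*0)) - 308) = 334 - ((-72897/187516 + (2 + 0)) - 308) = 334 - ((-72897/187516 + 2) - 308) = 334 - (302135/187516 - 308) = 334 - 1*(-57452793/187516) = 334 + 57452793/187516 = 120083137/187516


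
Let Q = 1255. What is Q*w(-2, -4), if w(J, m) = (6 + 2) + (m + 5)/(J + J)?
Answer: 38905/4 ≈ 9726.3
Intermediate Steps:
w(J, m) = 8 + (5 + m)/(2*J) (w(J, m) = 8 + (5 + m)/((2*J)) = 8 + (5 + m)*(1/(2*J)) = 8 + (5 + m)/(2*J))
Q*w(-2, -4) = 1255*((½)*(5 - 4 + 16*(-2))/(-2)) = 1255*((½)*(-½)*(5 - 4 - 32)) = 1255*((½)*(-½)*(-31)) = 1255*(31/4) = 38905/4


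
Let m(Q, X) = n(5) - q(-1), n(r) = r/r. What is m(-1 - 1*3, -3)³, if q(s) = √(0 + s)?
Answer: (1 - I)³ ≈ -2.0 - 2.0*I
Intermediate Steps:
q(s) = √s
n(r) = 1
m(Q, X) = 1 - I (m(Q, X) = 1 - √(-1) = 1 - I)
m(-1 - 1*3, -3)³ = (1 - I)³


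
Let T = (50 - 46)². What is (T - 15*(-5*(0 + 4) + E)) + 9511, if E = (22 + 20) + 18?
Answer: 8927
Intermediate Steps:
E = 60 (E = 42 + 18 = 60)
T = 16 (T = 4² = 16)
(T - 15*(-5*(0 + 4) + E)) + 9511 = (16 - 15*(-5*(0 + 4) + 60)) + 9511 = (16 - 15*(-5*4 + 60)) + 9511 = (16 - 15*(-20 + 60)) + 9511 = (16 - 15*40) + 9511 = (16 - 600) + 9511 = -584 + 9511 = 8927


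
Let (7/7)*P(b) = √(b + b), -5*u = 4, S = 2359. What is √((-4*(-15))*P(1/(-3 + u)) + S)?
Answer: √(851599 + 1140*I*√190)/19 ≈ 48.572 + 0.44809*I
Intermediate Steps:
u = -⅘ (u = -⅕*4 = -⅘ ≈ -0.80000)
P(b) = √2*√b (P(b) = √(b + b) = √(2*b) = √2*√b)
√((-4*(-15))*P(1/(-3 + u)) + S) = √((-4*(-15))*(√2*√(1/(-3 - ⅘))) + 2359) = √(60*(√2*√(1/(-19/5))) + 2359) = √(60*(√2*√(-5/19)) + 2359) = √(60*(√2*(I*√95/19)) + 2359) = √(60*(I*√190/19) + 2359) = √(60*I*√190/19 + 2359) = √(2359 + 60*I*√190/19)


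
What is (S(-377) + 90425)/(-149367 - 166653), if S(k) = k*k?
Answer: -38759/52670 ≈ -0.73588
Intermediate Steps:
S(k) = k²
(S(-377) + 90425)/(-149367 - 166653) = ((-377)² + 90425)/(-149367 - 166653) = (142129 + 90425)/(-316020) = 232554*(-1/316020) = -38759/52670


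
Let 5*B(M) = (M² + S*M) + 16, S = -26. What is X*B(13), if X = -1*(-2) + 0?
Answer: -306/5 ≈ -61.200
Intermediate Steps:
X = 2 (X = 2 + 0 = 2)
B(M) = 16/5 - 26*M/5 + M²/5 (B(M) = ((M² - 26*M) + 16)/5 = (16 + M² - 26*M)/5 = 16/5 - 26*M/5 + M²/5)
X*B(13) = 2*(16/5 - 26/5*13 + (⅕)*13²) = 2*(16/5 - 338/5 + (⅕)*169) = 2*(16/5 - 338/5 + 169/5) = 2*(-153/5) = -306/5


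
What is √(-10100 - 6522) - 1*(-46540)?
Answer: 46540 + I*√16622 ≈ 46540.0 + 128.93*I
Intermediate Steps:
√(-10100 - 6522) - 1*(-46540) = √(-16622) + 46540 = I*√16622 + 46540 = 46540 + I*√16622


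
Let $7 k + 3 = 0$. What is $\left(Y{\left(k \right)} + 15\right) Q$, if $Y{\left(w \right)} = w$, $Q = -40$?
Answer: $- \frac{4080}{7} \approx -582.86$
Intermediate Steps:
$k = - \frac{3}{7}$ ($k = - \frac{3}{7} + \frac{1}{7} \cdot 0 = - \frac{3}{7} + 0 = - \frac{3}{7} \approx -0.42857$)
$\left(Y{\left(k \right)} + 15\right) Q = \left(- \frac{3}{7} + 15\right) \left(-40\right) = \frac{102}{7} \left(-40\right) = - \frac{4080}{7}$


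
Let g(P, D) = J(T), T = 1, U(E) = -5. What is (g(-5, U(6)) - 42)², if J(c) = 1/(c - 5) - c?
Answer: 29929/16 ≈ 1870.6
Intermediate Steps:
J(c) = 1/(-5 + c) - c
g(P, D) = -5/4 (g(P, D) = (1 - 1*1² + 5*1)/(-5 + 1) = (1 - 1*1 + 5)/(-4) = -(1 - 1 + 5)/4 = -¼*5 = -5/4)
(g(-5, U(6)) - 42)² = (-5/4 - 42)² = (-173/4)² = 29929/16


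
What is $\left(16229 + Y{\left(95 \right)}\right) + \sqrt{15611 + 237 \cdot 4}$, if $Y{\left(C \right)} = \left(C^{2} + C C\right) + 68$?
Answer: $34347 + \sqrt{16559} \approx 34476.0$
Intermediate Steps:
$Y{\left(C \right)} = 68 + 2 C^{2}$ ($Y{\left(C \right)} = \left(C^{2} + C^{2}\right) + 68 = 2 C^{2} + 68 = 68 + 2 C^{2}$)
$\left(16229 + Y{\left(95 \right)}\right) + \sqrt{15611 + 237 \cdot 4} = \left(16229 + \left(68 + 2 \cdot 95^{2}\right)\right) + \sqrt{15611 + 237 \cdot 4} = \left(16229 + \left(68 + 2 \cdot 9025\right)\right) + \sqrt{15611 + 948} = \left(16229 + \left(68 + 18050\right)\right) + \sqrt{16559} = \left(16229 + 18118\right) + \sqrt{16559} = 34347 + \sqrt{16559}$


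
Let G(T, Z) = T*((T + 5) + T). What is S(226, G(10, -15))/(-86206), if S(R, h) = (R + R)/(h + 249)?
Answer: -226/21508397 ≈ -1.0508e-5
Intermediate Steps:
G(T, Z) = T*(5 + 2*T) (G(T, Z) = T*((5 + T) + T) = T*(5 + 2*T))
S(R, h) = 2*R/(249 + h) (S(R, h) = (2*R)/(249 + h) = 2*R/(249 + h))
S(226, G(10, -15))/(-86206) = (2*226/(249 + 10*(5 + 2*10)))/(-86206) = (2*226/(249 + 10*(5 + 20)))*(-1/86206) = (2*226/(249 + 10*25))*(-1/86206) = (2*226/(249 + 250))*(-1/86206) = (2*226/499)*(-1/86206) = (2*226*(1/499))*(-1/86206) = (452/499)*(-1/86206) = -226/21508397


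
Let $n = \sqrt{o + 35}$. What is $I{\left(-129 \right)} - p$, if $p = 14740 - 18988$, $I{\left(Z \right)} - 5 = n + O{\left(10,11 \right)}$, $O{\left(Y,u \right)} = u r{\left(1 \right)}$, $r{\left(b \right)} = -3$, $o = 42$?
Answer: $4220 + \sqrt{77} \approx 4228.8$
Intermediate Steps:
$O{\left(Y,u \right)} = - 3 u$ ($O{\left(Y,u \right)} = u \left(-3\right) = - 3 u$)
$n = \sqrt{77}$ ($n = \sqrt{42 + 35} = \sqrt{77} \approx 8.775$)
$I{\left(Z \right)} = -28 + \sqrt{77}$ ($I{\left(Z \right)} = 5 + \left(\sqrt{77} - 33\right) = 5 - \left(33 - \sqrt{77}\right) = -28 + \sqrt{77}$)
$p = -4248$ ($p = 14740 - 18988 = -4248$)
$I{\left(-129 \right)} - p = \left(-28 + \sqrt{77}\right) - -4248 = \left(-28 + \sqrt{77}\right) + 4248 = 4220 + \sqrt{77}$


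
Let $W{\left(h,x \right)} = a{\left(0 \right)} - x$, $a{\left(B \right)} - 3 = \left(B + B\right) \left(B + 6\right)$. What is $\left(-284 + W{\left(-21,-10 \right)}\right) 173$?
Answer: $-46883$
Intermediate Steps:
$a{\left(B \right)} = 3 + 2 B \left(6 + B\right)$ ($a{\left(B \right)} = 3 + \left(B + B\right) \left(B + 6\right) = 3 + 2 B \left(6 + B\right)$)
$W{\left(h,x \right)} = 3 - x$ ($W{\left(h,x \right)} = \left(3 + 2 \cdot 0^{2} + 12 \cdot 0\right) - x = \left(3 + 2 \cdot 0 + 0\right) - x = \left(3 + 0 + 0\right) - x = 3 - x$)
$\left(-284 + W{\left(-21,-10 \right)}\right) 173 = \left(-284 + \left(3 - -10\right)\right) 173 = \left(-284 + \left(3 + 10\right)\right) 173 = \left(-284 + 13\right) 173 = \left(-271\right) 173 = -46883$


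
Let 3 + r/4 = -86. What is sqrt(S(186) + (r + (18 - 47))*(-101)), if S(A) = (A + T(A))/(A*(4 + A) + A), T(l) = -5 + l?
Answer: sqrt(49076642284302)/35526 ≈ 197.19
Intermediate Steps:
r = -356 (r = -12 + 4*(-86) = -12 - 344 = -356)
S(A) = (-5 + 2*A)/(A + A*(4 + A)) (S(A) = (A + (-5 + A))/(A*(4 + A) + A) = (-5 + 2*A)/(A + A*(4 + A)))
sqrt(S(186) + (r + (18 - 47))*(-101)) = sqrt((-5 + 2*186)/(186*(5 + 186)) + (-356 + (18 - 47))*(-101)) = sqrt((1/186)*(-5 + 372)/191 + (-356 - 29)*(-101)) = sqrt((1/186)*(1/191)*367 - 385*(-101)) = sqrt(367/35526 + 38885) = sqrt(1381428877/35526) = sqrt(49076642284302)/35526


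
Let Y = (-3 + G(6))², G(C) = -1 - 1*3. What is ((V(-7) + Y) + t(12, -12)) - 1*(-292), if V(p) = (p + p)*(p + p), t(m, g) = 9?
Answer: 546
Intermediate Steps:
G(C) = -4 (G(C) = -1 - 3 = -4)
V(p) = 4*p² (V(p) = (2*p)*(2*p) = 4*p²)
Y = 49 (Y = (-3 - 4)² = (-7)² = 49)
((V(-7) + Y) + t(12, -12)) - 1*(-292) = ((4*(-7)² + 49) + 9) - 1*(-292) = ((4*49 + 49) + 9) + 292 = ((196 + 49) + 9) + 292 = (245 + 9) + 292 = 254 + 292 = 546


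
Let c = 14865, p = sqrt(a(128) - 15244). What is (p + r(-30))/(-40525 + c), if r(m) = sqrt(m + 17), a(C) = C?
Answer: I*(-sqrt(13) - 2*sqrt(3779))/25660 ≈ -0.0049319*I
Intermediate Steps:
r(m) = sqrt(17 + m)
p = 2*I*sqrt(3779) (p = sqrt(128 - 15244) = sqrt(-15116) = 2*I*sqrt(3779) ≈ 122.95*I)
(p + r(-30))/(-40525 + c) = (2*I*sqrt(3779) + sqrt(17 - 30))/(-40525 + 14865) = (2*I*sqrt(3779) + sqrt(-13))/(-25660) = (2*I*sqrt(3779) + I*sqrt(13))*(-1/25660) = (I*sqrt(13) + 2*I*sqrt(3779))*(-1/25660) = -I*sqrt(3779)/12830 - I*sqrt(13)/25660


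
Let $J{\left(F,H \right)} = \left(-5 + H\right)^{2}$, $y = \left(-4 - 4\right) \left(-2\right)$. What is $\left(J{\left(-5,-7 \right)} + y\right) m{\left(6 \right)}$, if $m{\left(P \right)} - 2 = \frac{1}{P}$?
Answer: $\frac{1040}{3} \approx 346.67$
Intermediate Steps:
$y = 16$ ($y = \left(-8\right) \left(-2\right) = 16$)
$m{\left(P \right)} = 2 + \frac{1}{P}$
$\left(J{\left(-5,-7 \right)} + y\right) m{\left(6 \right)} = \left(\left(-5 - 7\right)^{2} + 16\right) \left(2 + \frac{1}{6}\right) = \left(\left(-12\right)^{2} + 16\right) \left(2 + \frac{1}{6}\right) = \left(144 + 16\right) \frac{13}{6} = 160 \cdot \frac{13}{6} = \frac{1040}{3}$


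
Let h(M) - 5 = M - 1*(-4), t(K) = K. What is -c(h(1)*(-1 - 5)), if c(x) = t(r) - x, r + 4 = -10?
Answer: -46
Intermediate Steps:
r = -14 (r = -4 - 10 = -14)
h(M) = 9 + M (h(M) = 5 + (M - 1*(-4)) = 5 + (M + 4) = 5 + (4 + M) = 9 + M)
c(x) = -14 - x
-c(h(1)*(-1 - 5)) = -(-14 - (9 + 1)*(-1 - 5)) = -(-14 - 10*(-6)) = -(-14 - 1*(-60)) = -(-14 + 60) = -1*46 = -46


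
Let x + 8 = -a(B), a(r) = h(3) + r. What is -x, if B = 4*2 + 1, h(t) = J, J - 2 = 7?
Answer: 26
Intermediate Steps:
J = 9 (J = 2 + 7 = 9)
h(t) = 9
B = 9 (B = 8 + 1 = 9)
a(r) = 9 + r
x = -26 (x = -8 - (9 + 9) = -8 - 1*18 = -8 - 18 = -26)
-x = -1*(-26) = 26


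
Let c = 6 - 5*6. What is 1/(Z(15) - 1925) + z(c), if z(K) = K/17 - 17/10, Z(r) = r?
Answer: -50528/16235 ≈ -3.1123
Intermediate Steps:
c = -24 (c = 6 - 30 = -24)
z(K) = -17/10 + K/17 (z(K) = K*(1/17) - 17*⅒ = K/17 - 17/10 = -17/10 + K/17)
1/(Z(15) - 1925) + z(c) = 1/(15 - 1925) + (-17/10 + (1/17)*(-24)) = 1/(-1910) + (-17/10 - 24/17) = -1/1910 - 529/170 = -50528/16235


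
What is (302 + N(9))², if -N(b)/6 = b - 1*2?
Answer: 67600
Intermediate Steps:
N(b) = 12 - 6*b (N(b) = -6*(b - 1*2) = -6*(b - 2) = -6*(-2 + b) = 12 - 6*b)
(302 + N(9))² = (302 + (12 - 6*9))² = (302 + (12 - 54))² = (302 - 42)² = 260² = 67600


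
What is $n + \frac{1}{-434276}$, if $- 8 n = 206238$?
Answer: $- \frac{2798881678}{108569} \approx -25780.0$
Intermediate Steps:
$n = - \frac{103119}{4}$ ($n = \left(- \frac{1}{8}\right) 206238 = - \frac{103119}{4} \approx -25780.0$)
$n + \frac{1}{-434276} = - \frac{103119}{4} + \frac{1}{-434276} = - \frac{103119}{4} - \frac{1}{434276} = - \frac{2798881678}{108569}$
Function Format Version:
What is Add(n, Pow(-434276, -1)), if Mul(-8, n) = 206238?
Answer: Rational(-2798881678, 108569) ≈ -25780.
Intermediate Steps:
n = Rational(-103119, 4) (n = Mul(Rational(-1, 8), 206238) = Rational(-103119, 4) ≈ -25780.)
Add(n, Pow(-434276, -1)) = Add(Rational(-103119, 4), Pow(-434276, -1)) = Add(Rational(-103119, 4), Rational(-1, 434276)) = Rational(-2798881678, 108569)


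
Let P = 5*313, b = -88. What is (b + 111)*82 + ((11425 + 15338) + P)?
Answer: 30214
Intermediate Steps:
P = 1565
(b + 111)*82 + ((11425 + 15338) + P) = (-88 + 111)*82 + ((11425 + 15338) + 1565) = 23*82 + (26763 + 1565) = 1886 + 28328 = 30214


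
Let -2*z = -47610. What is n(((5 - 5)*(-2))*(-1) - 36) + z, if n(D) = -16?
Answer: 23789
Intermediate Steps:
z = 23805 (z = -½*(-47610) = 23805)
n(((5 - 5)*(-2))*(-1) - 36) + z = -16 + 23805 = 23789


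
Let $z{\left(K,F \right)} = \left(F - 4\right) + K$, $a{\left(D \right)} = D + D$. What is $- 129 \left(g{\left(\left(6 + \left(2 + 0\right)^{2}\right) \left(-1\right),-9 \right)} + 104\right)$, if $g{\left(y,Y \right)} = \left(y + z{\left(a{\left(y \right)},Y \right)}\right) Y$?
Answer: $-63339$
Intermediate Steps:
$a{\left(D \right)} = 2 D$
$z{\left(K,F \right)} = -4 + F + K$ ($z{\left(K,F \right)} = \left(-4 + F\right) + K = -4 + F + K$)
$g{\left(y,Y \right)} = Y \left(-4 + Y + 3 y\right)$ ($g{\left(y,Y \right)} = \left(y + \left(-4 + Y + 2 y\right)\right) Y = \left(-4 + Y + 3 y\right) Y = Y \left(-4 + Y + 3 y\right)$)
$- 129 \left(g{\left(\left(6 + \left(2 + 0\right)^{2}\right) \left(-1\right),-9 \right)} + 104\right) = - 129 \left(- 9 \left(-4 - 9 + 3 \left(6 + \left(2 + 0\right)^{2}\right) \left(-1\right)\right) + 104\right) = - 129 \left(- 9 \left(-4 - 9 + 3 \left(6 + 2^{2}\right) \left(-1\right)\right) + 104\right) = - 129 \left(- 9 \left(-4 - 9 + 3 \left(6 + 4\right) \left(-1\right)\right) + 104\right) = - 129 \left(- 9 \left(-4 - 9 + 3 \cdot 10 \left(-1\right)\right) + 104\right) = - 129 \left(- 9 \left(-4 - 9 + 3 \left(-10\right)\right) + 104\right) = - 129 \left(- 9 \left(-4 - 9 - 30\right) + 104\right) = - 129 \left(\left(-9\right) \left(-43\right) + 104\right) = - 129 \left(387 + 104\right) = \left(-129\right) 491 = -63339$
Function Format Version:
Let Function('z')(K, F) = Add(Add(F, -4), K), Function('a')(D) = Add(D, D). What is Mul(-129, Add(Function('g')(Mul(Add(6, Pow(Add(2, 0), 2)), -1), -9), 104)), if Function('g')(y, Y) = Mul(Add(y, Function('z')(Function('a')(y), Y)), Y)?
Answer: -63339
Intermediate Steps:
Function('a')(D) = Mul(2, D)
Function('z')(K, F) = Add(-4, F, K) (Function('z')(K, F) = Add(Add(-4, F), K) = Add(-4, F, K))
Function('g')(y, Y) = Mul(Y, Add(-4, Y, Mul(3, y))) (Function('g')(y, Y) = Mul(Add(y, Add(-4, Y, Mul(2, y))), Y) = Mul(Add(-4, Y, Mul(3, y)), Y) = Mul(Y, Add(-4, Y, Mul(3, y))))
Mul(-129, Add(Function('g')(Mul(Add(6, Pow(Add(2, 0), 2)), -1), -9), 104)) = Mul(-129, Add(Mul(-9, Add(-4, -9, Mul(3, Mul(Add(6, Pow(Add(2, 0), 2)), -1)))), 104)) = Mul(-129, Add(Mul(-9, Add(-4, -9, Mul(3, Mul(Add(6, Pow(2, 2)), -1)))), 104)) = Mul(-129, Add(Mul(-9, Add(-4, -9, Mul(3, Mul(Add(6, 4), -1)))), 104)) = Mul(-129, Add(Mul(-9, Add(-4, -9, Mul(3, Mul(10, -1)))), 104)) = Mul(-129, Add(Mul(-9, Add(-4, -9, Mul(3, -10))), 104)) = Mul(-129, Add(Mul(-9, Add(-4, -9, -30)), 104)) = Mul(-129, Add(Mul(-9, -43), 104)) = Mul(-129, Add(387, 104)) = Mul(-129, 491) = -63339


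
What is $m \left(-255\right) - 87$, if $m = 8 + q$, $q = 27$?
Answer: $-9012$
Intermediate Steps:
$m = 35$ ($m = 8 + 27 = 35$)
$m \left(-255\right) - 87 = 35 \left(-255\right) - 87 = -8925 - 87 = -9012$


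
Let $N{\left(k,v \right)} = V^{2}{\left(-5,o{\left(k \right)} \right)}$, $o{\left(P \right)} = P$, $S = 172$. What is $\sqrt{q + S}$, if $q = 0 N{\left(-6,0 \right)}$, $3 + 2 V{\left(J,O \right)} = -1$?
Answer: $2 \sqrt{43} \approx 13.115$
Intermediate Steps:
$V{\left(J,O \right)} = -2$ ($V{\left(J,O \right)} = - \frac{3}{2} + \frac{1}{2} \left(-1\right) = - \frac{3}{2} - \frac{1}{2} = -2$)
$N{\left(k,v \right)} = 4$ ($N{\left(k,v \right)} = \left(-2\right)^{2} = 4$)
$q = 0$ ($q = 0 \cdot 4 = 0$)
$\sqrt{q + S} = \sqrt{0 + 172} = \sqrt{172} = 2 \sqrt{43}$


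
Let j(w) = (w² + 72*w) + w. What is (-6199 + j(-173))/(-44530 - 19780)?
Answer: -11101/64310 ≈ -0.17262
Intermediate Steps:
j(w) = w² + 73*w
(-6199 + j(-173))/(-44530 - 19780) = (-6199 - 173*(73 - 173))/(-44530 - 19780) = (-6199 - 173*(-100))/(-64310) = (-6199 + 17300)*(-1/64310) = 11101*(-1/64310) = -11101/64310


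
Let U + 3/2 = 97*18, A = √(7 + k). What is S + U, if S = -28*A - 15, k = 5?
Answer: 3459/2 - 56*√3 ≈ 1632.5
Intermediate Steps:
A = 2*√3 (A = √(7 + 5) = √12 = 2*√3 ≈ 3.4641)
S = -15 - 56*√3 (S = -56*√3 - 15 = -15 - 56*√3 ≈ -111.99)
U = 3489/2 (U = -3/2 + 97*18 = -3/2 + 1746 = 3489/2 ≈ 1744.5)
S + U = (-15 - 56*√3) + 3489/2 = 3459/2 - 56*√3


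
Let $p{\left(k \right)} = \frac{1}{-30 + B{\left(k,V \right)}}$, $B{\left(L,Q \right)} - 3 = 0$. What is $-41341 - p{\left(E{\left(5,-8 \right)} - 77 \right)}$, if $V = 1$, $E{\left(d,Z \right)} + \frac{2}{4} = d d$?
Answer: $- \frac{1116206}{27} \approx -41341.0$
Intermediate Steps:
$E{\left(d,Z \right)} = - \frac{1}{2} + d^{2}$ ($E{\left(d,Z \right)} = - \frac{1}{2} + d d = - \frac{1}{2} + d^{2}$)
$B{\left(L,Q \right)} = 3$ ($B{\left(L,Q \right)} = 3 + 0 = 3$)
$p{\left(k \right)} = - \frac{1}{27}$ ($p{\left(k \right)} = \frac{1}{-30 + 3} = \frac{1}{-27} = - \frac{1}{27}$)
$-41341 - p{\left(E{\left(5,-8 \right)} - 77 \right)} = -41341 - - \frac{1}{27} = -41341 + \frac{1}{27} = - \frac{1116206}{27}$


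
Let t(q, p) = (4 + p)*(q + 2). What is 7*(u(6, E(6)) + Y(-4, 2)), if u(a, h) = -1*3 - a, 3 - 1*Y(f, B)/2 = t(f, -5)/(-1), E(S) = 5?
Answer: 7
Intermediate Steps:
t(q, p) = (2 + q)*(4 + p) (t(q, p) = (4 + p)*(2 + q) = (2 + q)*(4 + p))
Y(f, B) = 2 - 2*f (Y(f, B) = 6 - 2*(8 + 2*(-5) + 4*f - 5*f)/(-1) = 6 - 2*(8 - 10 + 4*f - 5*f)*(-1) = 6 - 2*(-2 - f)*(-1) = 6 - 2*(2 + f) = 6 + (-4 - 2*f) = 2 - 2*f)
u(a, h) = -3 - a
7*(u(6, E(6)) + Y(-4, 2)) = 7*((-3 - 1*6) + (2 - 2*(-4))) = 7*((-3 - 6) + (2 + 8)) = 7*(-9 + 10) = 7*1 = 7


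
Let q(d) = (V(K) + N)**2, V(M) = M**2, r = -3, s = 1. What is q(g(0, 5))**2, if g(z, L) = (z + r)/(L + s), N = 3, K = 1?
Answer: 256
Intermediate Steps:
g(z, L) = (-3 + z)/(1 + L) (g(z, L) = (z - 3)/(L + 1) = (-3 + z)/(1 + L))
q(d) = 16 (q(d) = (1**2 + 3)**2 = (1 + 3)**2 = 4**2 = 16)
q(g(0, 5))**2 = 16**2 = 256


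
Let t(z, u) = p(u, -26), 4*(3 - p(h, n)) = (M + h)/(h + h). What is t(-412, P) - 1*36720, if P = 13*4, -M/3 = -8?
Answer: -3818587/104 ≈ -36717.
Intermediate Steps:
M = 24 (M = -3*(-8) = 24)
p(h, n) = 3 - (24 + h)/(8*h) (p(h, n) = 3 - (24 + h)/(4*(h + h)) = 3 - (24 + h)/(4*(2*h)) = 3 - (24 + h)*1/(2*h)/4 = 3 - (24 + h)/(8*h))
P = 52
t(z, u) = 23/8 - 3/u
t(-412, P) - 1*36720 = (23/8 - 3/52) - 1*36720 = (23/8 - 3*1/52) - 36720 = (23/8 - 3/52) - 36720 = 293/104 - 36720 = -3818587/104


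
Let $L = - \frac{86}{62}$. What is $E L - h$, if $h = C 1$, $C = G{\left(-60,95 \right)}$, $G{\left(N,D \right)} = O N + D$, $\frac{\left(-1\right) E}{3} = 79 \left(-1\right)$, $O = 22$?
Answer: $\frac{27784}{31} \approx 896.26$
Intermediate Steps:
$E = 237$ ($E = - 3 \cdot 79 \left(-1\right) = \left(-3\right) \left(-79\right) = 237$)
$G{\left(N,D \right)} = D + 22 N$ ($G{\left(N,D \right)} = 22 N + D = D + 22 N$)
$C = -1225$ ($C = 95 + 22 \left(-60\right) = 95 - 1320 = -1225$)
$L = - \frac{43}{31}$ ($L = \left(-86\right) \frac{1}{62} = - \frac{43}{31} \approx -1.3871$)
$h = -1225$ ($h = \left(-1225\right) 1 = -1225$)
$E L - h = 237 \left(- \frac{43}{31}\right) - -1225 = - \frac{10191}{31} + 1225 = \frac{27784}{31}$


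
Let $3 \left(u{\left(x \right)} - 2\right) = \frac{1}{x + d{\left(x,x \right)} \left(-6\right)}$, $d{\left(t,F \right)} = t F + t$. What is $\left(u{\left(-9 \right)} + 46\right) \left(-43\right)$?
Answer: $- \frac{2730629}{1323} \approx -2064.0$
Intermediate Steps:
$d{\left(t,F \right)} = t + F t$ ($d{\left(t,F \right)} = F t + t = t + F t$)
$u{\left(x \right)} = 2 + \frac{1}{3 \left(x - 6 x \left(1 + x\right)\right)}$ ($u{\left(x \right)} = 2 + \frac{1}{3 \left(x + x \left(1 + x\right) \left(-6\right)\right)} = 2 + \frac{1}{3 \left(x - 6 x \left(1 + x\right)\right)}$)
$\left(u{\left(-9 \right)} + 46\right) \left(-43\right) = \left(\frac{-1 + 30 \left(-9\right) + 36 \left(-9\right)^{2}}{3 \left(-9\right) \left(5 + 6 \left(-9\right)\right)} + 46\right) \left(-43\right) = \left(\frac{1}{3} \left(- \frac{1}{9}\right) \frac{1}{5 - 54} \left(-1 - 270 + 36 \cdot 81\right) + 46\right) \left(-43\right) = \left(\frac{1}{3} \left(- \frac{1}{9}\right) \frac{1}{-49} \left(-1 - 270 + 2916\right) + 46\right) \left(-43\right) = \left(\frac{1}{3} \left(- \frac{1}{9}\right) \left(- \frac{1}{49}\right) 2645 + 46\right) \left(-43\right) = \left(\frac{2645}{1323} + 46\right) \left(-43\right) = \frac{63503}{1323} \left(-43\right) = - \frac{2730629}{1323}$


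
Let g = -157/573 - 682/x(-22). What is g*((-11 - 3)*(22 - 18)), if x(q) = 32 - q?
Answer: 3726464/5157 ≈ 722.60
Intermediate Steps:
g = -66544/5157 (g = -157/573 - 682/(32 - 1*(-22)) = -157*1/573 - 682/(32 + 22) = -157/573 - 682/54 = -157/573 - 682*1/54 = -157/573 - 341/27 = -66544/5157 ≈ -12.904)
g*((-11 - 3)*(22 - 18)) = -66544*(-11 - 3)*(22 - 18)/5157 = -(-931616)*4/5157 = -66544/5157*(-56) = 3726464/5157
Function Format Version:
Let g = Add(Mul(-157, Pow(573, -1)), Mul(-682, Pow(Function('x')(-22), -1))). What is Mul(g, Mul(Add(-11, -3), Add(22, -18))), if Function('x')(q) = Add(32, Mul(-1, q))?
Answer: Rational(3726464, 5157) ≈ 722.60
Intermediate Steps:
g = Rational(-66544, 5157) (g = Add(Mul(-157, Pow(573, -1)), Mul(-682, Pow(Add(32, Mul(-1, -22)), -1))) = Add(Mul(-157, Rational(1, 573)), Mul(-682, Pow(Add(32, 22), -1))) = Add(Rational(-157, 573), Mul(-682, Pow(54, -1))) = Add(Rational(-157, 573), Mul(-682, Rational(1, 54))) = Add(Rational(-157, 573), Rational(-341, 27)) = Rational(-66544, 5157) ≈ -12.904)
Mul(g, Mul(Add(-11, -3), Add(22, -18))) = Mul(Rational(-66544, 5157), Mul(Add(-11, -3), Add(22, -18))) = Mul(Rational(-66544, 5157), Mul(-14, 4)) = Mul(Rational(-66544, 5157), -56) = Rational(3726464, 5157)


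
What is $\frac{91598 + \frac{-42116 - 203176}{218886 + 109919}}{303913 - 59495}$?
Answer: $\frac{15058817549}{40182930245} \approx 0.37476$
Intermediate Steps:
$\frac{91598 + \frac{-42116 - 203176}{218886 + 109919}}{303913 - 59495} = \frac{91598 - \frac{245292}{328805}}{244418} = \left(91598 - \frac{245292}{328805}\right) \frac{1}{244418} = \frac{30117635098}{328805} \cdot \frac{1}{244418} = \frac{15058817549}{40182930245}$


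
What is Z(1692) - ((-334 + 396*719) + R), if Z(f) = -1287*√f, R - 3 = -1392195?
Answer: 1107802 - 7722*√47 ≈ 1.0549e+6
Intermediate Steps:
R = -1392192 (R = 3 - 1392195 = -1392192)
Z(1692) - ((-334 + 396*719) + R) = -7722*√47 - ((-334 + 396*719) - 1392192) = -7722*√47 - ((-334 + 284724) - 1392192) = -7722*√47 - (284390 - 1392192) = -7722*√47 - 1*(-1107802) = -7722*√47 + 1107802 = 1107802 - 7722*√47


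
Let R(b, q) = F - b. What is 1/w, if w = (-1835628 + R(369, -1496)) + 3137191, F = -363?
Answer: 1/1300831 ≈ 7.6874e-7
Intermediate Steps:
R(b, q) = -363 - b
w = 1300831 (w = (-1835628 + (-363 - 1*369)) + 3137191 = (-1835628 + (-363 - 369)) + 3137191 = (-1835628 - 732) + 3137191 = -1836360 + 3137191 = 1300831)
1/w = 1/1300831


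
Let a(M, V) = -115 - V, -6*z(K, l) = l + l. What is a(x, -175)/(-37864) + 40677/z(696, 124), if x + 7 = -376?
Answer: -577573653/586892 ≈ -984.12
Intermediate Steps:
x = -383 (x = -7 - 376 = -383)
z(K, l) = -l/3 (z(K, l) = -(l + l)/6 = -l/3)
a(x, -175)/(-37864) + 40677/z(696, 124) = (-115 - 1*(-175))/(-37864) + 40677/((-1/3*124)) = (-115 + 175)*(-1/37864) + 40677/(-124/3) = 60*(-1/37864) + 40677*(-3/124) = -15/9466 - 122031/124 = -577573653/586892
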